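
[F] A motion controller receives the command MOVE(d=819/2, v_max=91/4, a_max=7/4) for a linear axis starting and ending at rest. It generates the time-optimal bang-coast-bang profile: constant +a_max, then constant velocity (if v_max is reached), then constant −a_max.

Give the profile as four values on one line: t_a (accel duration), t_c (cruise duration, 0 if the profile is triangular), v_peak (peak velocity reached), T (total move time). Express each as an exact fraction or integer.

vₘ²/aₘ = (91/4)²/(7/4) = 1183/4
819/2 ≥ 1183/4 ⇒ cruise phase
t_a = (91/4)/(7/4) = 13; v_peak = 91/4
d_cruise = 819/2 − 1183/4 = 455/4; t_c = (455/4)/(91/4) = 5
T = 2·13 + 5 = 31

t_a=13 t_c=5 v_peak=91/4 T=31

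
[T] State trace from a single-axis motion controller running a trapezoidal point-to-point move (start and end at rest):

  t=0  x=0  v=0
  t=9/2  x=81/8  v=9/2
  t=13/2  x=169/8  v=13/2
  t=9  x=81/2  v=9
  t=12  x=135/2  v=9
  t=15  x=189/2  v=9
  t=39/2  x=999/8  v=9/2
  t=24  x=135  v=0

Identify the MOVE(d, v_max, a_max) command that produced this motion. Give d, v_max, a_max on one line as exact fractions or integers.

d=135 v_max=9 a_max=1

final state: t=24, x=135, v=0 → d = 135
a_max = (9/2−0)/(9/2−0) = 1
max v = 9 over t∈[9,15] → v_max = 9
check: 9·(9+6) = 135 ✓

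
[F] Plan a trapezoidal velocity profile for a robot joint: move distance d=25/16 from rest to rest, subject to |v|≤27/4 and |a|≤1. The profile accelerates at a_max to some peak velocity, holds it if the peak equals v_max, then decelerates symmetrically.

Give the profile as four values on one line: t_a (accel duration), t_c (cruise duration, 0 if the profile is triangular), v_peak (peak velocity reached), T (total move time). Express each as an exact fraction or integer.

(v_max)²/a_max = (27/4)²/1 = 729/16
25/16 < 729/16 ⇒ no cruise
v_peak = √(25/16·1) = √(25/16) = 5/4
t_a = (5/4)/1 = 5/4; t_c = 0
T = 2·5/4 = 5/2

t_a=5/4 t_c=0 v_peak=5/4 T=5/2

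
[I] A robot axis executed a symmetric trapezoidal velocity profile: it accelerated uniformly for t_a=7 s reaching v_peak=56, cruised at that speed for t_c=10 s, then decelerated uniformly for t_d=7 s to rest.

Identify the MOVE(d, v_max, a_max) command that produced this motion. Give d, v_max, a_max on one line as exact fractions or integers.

d=952 v_max=56 a_max=8

a_max = 56/7 = 8
d_a = ½·56·7 = 196; d_c = 56·10 = 560
d = 2·196 + 560 = 952
t_c = 10 > 0 ⇒ limit active, v_max = 56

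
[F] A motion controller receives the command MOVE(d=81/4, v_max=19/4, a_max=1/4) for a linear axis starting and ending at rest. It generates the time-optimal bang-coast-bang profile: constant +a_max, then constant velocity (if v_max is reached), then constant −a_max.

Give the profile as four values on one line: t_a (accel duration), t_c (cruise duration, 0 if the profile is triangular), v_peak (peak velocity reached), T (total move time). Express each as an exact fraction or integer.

t_a=9 t_c=0 v_peak=9/4 T=18

(v_max)²/a_max = (19/4)²/(1/4) = 361/4
81/4 < 361/4 so t_c = 0
v_peak = √(81/4·1/4) = √(81/16) = 9/4
t_a = (9/4)/(1/4) = 9; t_c = 0
T = 2·9 = 18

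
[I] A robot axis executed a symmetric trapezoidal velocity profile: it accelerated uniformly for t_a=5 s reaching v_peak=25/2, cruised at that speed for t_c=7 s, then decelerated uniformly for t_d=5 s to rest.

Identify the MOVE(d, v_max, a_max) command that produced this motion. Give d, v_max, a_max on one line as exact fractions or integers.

d=150 v_max=25/2 a_max=5/2

a_max = (25/2)/5 = 5/2
d_a = ½·25/2·5 = 125/4; d_c = 25/2·7 = 175/2
d = 2·125/4 + 175/2 = 150
t_c = 7 > 0 so v_max = 25/2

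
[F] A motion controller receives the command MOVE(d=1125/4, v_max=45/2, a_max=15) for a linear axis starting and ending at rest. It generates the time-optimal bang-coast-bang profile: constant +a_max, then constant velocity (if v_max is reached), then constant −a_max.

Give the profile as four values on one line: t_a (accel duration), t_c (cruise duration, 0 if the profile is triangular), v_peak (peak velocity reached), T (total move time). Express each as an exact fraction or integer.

t_a=3/2 t_c=11 v_peak=45/2 T=14

v_max²/a_max = (45/2)²/15 = 135/4
1125/4 ≥ 135/4 so v_max reached
t_a = (45/2)/15 = 3/2; v_peak = 45/2
d_cruise = 1125/4 − 135/4 = 495/2; t_c = (495/2)/(45/2) = 11
T = 2·3/2 + 11 = 14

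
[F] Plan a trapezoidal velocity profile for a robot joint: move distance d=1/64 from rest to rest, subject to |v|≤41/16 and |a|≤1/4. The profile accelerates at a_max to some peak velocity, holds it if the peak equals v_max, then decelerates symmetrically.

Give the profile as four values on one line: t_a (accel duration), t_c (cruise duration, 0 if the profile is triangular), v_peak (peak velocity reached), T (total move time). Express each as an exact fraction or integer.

t_a=1/4 t_c=0 v_peak=1/16 T=1/2

vₘ²/aₘ = (41/16)²/(1/4) = 1681/64
1/64 < 1681/64 → triangular
v_peak = √(1/64·1/4) = √(1/256) = 1/16
t_a = (1/16)/(1/4) = 1/4; t_c = 0
T = 2·1/4 = 1/2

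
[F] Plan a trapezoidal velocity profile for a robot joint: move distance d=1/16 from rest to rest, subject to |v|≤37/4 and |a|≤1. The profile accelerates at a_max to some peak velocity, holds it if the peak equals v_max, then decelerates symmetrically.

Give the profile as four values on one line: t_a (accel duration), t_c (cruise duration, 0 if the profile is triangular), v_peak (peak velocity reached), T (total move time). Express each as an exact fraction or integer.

vₘ²/aₘ = (37/4)²/1 = 1369/16
1/16 < 1369/16 so t_c = 0
v_peak = √(1/16·1) = √(1/16) = 1/4
t_a = (1/4)/1 = 1/4; t_c = 0
T = 2·1/4 = 1/2

t_a=1/4 t_c=0 v_peak=1/4 T=1/2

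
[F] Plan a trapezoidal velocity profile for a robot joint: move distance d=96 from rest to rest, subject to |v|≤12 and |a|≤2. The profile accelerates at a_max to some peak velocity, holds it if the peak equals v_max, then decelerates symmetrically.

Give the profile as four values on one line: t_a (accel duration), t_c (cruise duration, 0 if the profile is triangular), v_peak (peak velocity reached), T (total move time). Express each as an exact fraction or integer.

t_a=6 t_c=2 v_peak=12 T=14

(v_max)²/a_max = 12²/2 = 72
96 ≥ 72 so v_max reached
t_a = 12/2 = 6; v_peak = 12
d_cruise = 96 − 72 = 24; t_c = 24/12 = 2
T = 2·6 + 2 = 14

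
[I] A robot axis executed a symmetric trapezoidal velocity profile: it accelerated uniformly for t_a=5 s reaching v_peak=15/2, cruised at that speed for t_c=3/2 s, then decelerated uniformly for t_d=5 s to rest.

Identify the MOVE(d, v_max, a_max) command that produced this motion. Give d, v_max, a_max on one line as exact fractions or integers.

a_max = (15/2)/5 = 3/2
d_a = ½·15/2·5 = 75/4; d_c = 15/2·3/2 = 45/4
d = 2·75/4 + 45/4 = 195/4
t_c = 3/2 > 0 ⇒ limit active, v_max = 15/2

d=195/4 v_max=15/2 a_max=3/2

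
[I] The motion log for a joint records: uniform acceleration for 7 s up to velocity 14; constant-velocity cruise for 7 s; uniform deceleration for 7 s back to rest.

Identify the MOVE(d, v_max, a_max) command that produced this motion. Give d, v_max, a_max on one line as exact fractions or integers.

d=196 v_max=14 a_max=2

a_max = 14/7 = 2
d_a = ½·14·7 = 49; d_c = 14·7 = 98
d = 2·49 + 98 = 196
t_c = 7 > 0 → v_max = v_peak = 14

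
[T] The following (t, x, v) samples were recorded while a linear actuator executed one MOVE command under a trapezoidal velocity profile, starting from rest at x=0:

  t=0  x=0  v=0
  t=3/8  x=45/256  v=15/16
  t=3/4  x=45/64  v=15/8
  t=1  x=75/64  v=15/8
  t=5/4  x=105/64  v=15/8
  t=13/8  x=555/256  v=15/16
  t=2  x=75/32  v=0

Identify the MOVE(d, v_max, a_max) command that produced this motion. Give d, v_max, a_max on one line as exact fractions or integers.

final state: t=2, x=75/32, v=0 → d = 75/32
a_max = (15/16−0)/(3/8−0) = 5/2
max v = 15/8 over t∈[3/4,5/4] → v_max = 15/8
check: 15/8·(3/4+1/2) = 75/32 ✓

d=75/32 v_max=15/8 a_max=5/2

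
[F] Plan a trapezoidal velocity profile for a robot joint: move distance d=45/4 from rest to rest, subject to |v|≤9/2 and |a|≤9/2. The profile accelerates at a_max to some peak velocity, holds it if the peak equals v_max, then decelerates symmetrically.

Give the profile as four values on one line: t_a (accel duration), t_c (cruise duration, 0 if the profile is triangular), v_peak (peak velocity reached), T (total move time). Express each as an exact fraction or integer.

t_a=1 t_c=3/2 v_peak=9/2 T=7/2

vₘ²/aₘ = (9/2)²/(9/2) = 9/2
45/4 ≥ 9/2 ⇒ cruise phase
t_a = (9/2)/(9/2) = 1; v_peak = 9/2
d_cruise = 45/4 − 9/2 = 27/4; t_c = (27/4)/(9/2) = 3/2
T = 2·1 + 3/2 = 7/2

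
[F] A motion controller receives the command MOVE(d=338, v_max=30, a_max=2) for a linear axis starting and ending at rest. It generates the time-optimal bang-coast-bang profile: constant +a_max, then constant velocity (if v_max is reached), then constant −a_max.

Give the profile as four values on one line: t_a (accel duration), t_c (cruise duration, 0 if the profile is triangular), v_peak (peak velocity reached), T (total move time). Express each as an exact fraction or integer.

t_a=13 t_c=0 v_peak=26 T=26

v_max²/a_max = 30²/2 = 450
338 < 450 so t_c = 0
v_peak = √(338·2) = √676 = 26
t_a = 26/2 = 13; t_c = 0
T = 2·13 = 26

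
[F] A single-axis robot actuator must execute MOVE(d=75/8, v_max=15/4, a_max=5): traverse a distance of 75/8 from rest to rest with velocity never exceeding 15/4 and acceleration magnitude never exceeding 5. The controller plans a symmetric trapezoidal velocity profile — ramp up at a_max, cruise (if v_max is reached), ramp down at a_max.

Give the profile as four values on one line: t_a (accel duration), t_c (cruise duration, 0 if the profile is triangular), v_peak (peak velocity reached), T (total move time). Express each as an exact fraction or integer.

t_a=3/4 t_c=7/4 v_peak=15/4 T=13/4

(v_max)²/a_max = (15/4)²/5 = 45/16
75/8 ≥ 45/16 ⇒ cruise phase
t_a = (15/4)/5 = 3/4; v_peak = 15/4
d_cruise = 75/8 − 45/16 = 105/16; t_c = (105/16)/(15/4) = 7/4
T = 2·3/4 + 7/4 = 13/4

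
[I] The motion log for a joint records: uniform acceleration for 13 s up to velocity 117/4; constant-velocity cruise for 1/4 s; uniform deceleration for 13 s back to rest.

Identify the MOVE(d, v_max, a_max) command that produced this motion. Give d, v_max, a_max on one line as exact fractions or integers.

d=6201/16 v_max=117/4 a_max=9/4

a_max = (117/4)/13 = 9/4
d_a = ½·117/4·13 = 1521/8; d_c = 117/4·1/4 = 117/16
d = 2·1521/8 + 117/16 = 6201/16
t_c = 1/4 > 0 so v_max = 117/4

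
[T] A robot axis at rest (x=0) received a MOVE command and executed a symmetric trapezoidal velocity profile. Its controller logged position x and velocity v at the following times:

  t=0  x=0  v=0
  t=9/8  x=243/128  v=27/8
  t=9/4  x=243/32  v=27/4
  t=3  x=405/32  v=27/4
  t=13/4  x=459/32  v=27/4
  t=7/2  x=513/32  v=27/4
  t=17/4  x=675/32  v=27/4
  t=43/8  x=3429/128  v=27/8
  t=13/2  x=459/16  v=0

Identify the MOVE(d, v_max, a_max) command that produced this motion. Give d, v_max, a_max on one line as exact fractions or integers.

d=459/16 v_max=27/4 a_max=3

final state: t=13/2, x=459/16, v=0 → d = 459/16
a_max = (27/8−0)/(9/8−0) = 3
max v = 27/4 over t∈[9/4,17/4] → v_max = 27/4
check: 27/4·(9/4+2) = 459/16 ✓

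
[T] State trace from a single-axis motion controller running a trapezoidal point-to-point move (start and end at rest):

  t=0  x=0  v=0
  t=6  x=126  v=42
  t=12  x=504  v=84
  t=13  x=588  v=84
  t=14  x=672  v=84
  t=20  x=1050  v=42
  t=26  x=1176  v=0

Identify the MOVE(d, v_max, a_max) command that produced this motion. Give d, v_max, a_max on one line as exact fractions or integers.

d=1176 v_max=84 a_max=7

final state: t=26, x=1176, v=0 → d = 1176
a_max = (42−0)/(6−0) = 7
max v = 84 over t∈[12,14] → v_max = 84
check: 84·(12+2) = 1176 ✓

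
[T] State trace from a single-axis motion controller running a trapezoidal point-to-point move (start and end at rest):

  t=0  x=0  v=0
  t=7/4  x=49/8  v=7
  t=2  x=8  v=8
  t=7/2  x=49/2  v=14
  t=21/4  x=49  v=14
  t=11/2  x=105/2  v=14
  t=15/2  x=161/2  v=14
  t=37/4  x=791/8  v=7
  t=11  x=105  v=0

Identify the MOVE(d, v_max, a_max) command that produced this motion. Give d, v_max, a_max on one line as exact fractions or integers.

final state: t=11, x=105, v=0 → d = 105
a_max = (7−0)/(7/4−0) = 4
max v = 14 over t∈[7/2,15/2] → v_max = 14
check: 14·(7/2+4) = 105 ✓

d=105 v_max=14 a_max=4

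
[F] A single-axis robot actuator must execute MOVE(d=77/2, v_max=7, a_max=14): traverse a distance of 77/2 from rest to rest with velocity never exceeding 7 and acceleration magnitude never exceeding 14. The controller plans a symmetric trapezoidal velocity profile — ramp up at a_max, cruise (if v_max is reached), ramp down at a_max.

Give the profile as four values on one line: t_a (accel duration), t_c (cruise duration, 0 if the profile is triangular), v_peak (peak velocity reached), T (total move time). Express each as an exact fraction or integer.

t_a=1/2 t_c=5 v_peak=7 T=6

vₘ²/aₘ = 7²/14 = 7/2
77/2 ≥ 7/2 → trapezoidal
t_a = 7/14 = 1/2; v_peak = 7
d_cruise = 77/2 − 7/2 = 35; t_c = 35/7 = 5
T = 2·1/2 + 5 = 6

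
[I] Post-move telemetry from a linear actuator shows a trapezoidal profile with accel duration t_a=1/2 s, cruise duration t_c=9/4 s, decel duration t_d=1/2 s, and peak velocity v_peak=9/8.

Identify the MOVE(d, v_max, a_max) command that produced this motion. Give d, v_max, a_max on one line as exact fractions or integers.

a_max = (9/8)/(1/2) = 9/4
d_a = ½·9/8·1/2 = 9/32; d_c = 9/8·9/4 = 81/32
d = 2·9/32 + 81/32 = 99/32
t_c = 9/4 > 0 → v_max = v_peak = 9/8

d=99/32 v_max=9/8 a_max=9/4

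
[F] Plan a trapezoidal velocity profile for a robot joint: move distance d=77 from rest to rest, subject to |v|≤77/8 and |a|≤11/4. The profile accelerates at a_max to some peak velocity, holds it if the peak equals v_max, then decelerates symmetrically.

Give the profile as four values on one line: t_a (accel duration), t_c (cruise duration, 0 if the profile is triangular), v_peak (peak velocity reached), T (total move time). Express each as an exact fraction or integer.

(v_max)²/a_max = (77/8)²/(11/4) = 539/16
77 ≥ 539/16 → trapezoidal
t_a = (77/8)/(11/4) = 7/2; v_peak = 77/8
d_cruise = 77 − 539/16 = 693/16; t_c = (693/16)/(77/8) = 9/2
T = 2·7/2 + 9/2 = 23/2

t_a=7/2 t_c=9/2 v_peak=77/8 T=23/2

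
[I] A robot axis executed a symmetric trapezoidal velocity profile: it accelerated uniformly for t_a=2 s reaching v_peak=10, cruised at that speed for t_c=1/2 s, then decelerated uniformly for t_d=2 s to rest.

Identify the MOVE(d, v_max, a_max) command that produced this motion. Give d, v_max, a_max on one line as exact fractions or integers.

d=25 v_max=10 a_max=5

a_max = 10/2 = 5
d_a = ½·10·2 = 10; d_c = 10·1/2 = 5
d = 2·10 + 5 = 25
t_c = 1/2 > 0 ⇒ limit active, v_max = 10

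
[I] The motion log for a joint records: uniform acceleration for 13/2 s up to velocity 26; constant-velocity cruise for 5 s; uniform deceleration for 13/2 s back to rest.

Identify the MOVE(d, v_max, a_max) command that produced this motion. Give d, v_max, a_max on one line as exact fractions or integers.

d=299 v_max=26 a_max=4

a_max = 26/(13/2) = 4
d_a = ½·26·13/2 = 169/2; d_c = 26·5 = 130
d = 2·169/2 + 130 = 299
t_c = 5 > 0 ⇒ limit active, v_max = 26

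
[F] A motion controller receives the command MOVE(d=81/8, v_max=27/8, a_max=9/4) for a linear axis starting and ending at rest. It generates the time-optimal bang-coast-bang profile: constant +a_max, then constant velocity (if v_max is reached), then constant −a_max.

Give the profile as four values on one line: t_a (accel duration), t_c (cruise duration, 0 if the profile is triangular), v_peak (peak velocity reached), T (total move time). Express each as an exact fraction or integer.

t_a=3/2 t_c=3/2 v_peak=27/8 T=9/2

(v_max)²/a_max = (27/8)²/(9/4) = 81/16
81/8 ≥ 81/16 so v_max reached
t_a = (27/8)/(9/4) = 3/2; v_peak = 27/8
d_cruise = 81/8 − 81/16 = 81/16; t_c = (81/16)/(27/8) = 3/2
T = 2·3/2 + 3/2 = 9/2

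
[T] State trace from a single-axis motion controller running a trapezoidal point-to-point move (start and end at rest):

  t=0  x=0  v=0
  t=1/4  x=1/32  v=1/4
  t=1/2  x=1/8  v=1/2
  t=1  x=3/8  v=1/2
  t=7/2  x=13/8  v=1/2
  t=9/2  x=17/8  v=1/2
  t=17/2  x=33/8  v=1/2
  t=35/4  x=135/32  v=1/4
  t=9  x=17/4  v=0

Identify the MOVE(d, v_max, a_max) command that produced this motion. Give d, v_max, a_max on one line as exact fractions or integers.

d=17/4 v_max=1/2 a_max=1

final state: t=9, x=17/4, v=0 → d = 17/4
a_max = (1/4−0)/(1/4−0) = 1
max v = 1/2 over t∈[1/2,17/2] → v_max = 1/2
check: 1/2·(1/2+8) = 17/4 ✓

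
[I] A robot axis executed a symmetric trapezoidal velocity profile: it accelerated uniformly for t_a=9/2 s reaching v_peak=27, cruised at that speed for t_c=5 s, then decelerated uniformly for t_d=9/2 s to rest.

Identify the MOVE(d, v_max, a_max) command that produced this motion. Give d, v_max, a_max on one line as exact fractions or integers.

a_max = 27/(9/2) = 6
d_a = ½·27·9/2 = 243/4; d_c = 27·5 = 135
d = 2·243/4 + 135 = 513/2
t_c = 5 > 0 ⇒ limit active, v_max = 27

d=513/2 v_max=27 a_max=6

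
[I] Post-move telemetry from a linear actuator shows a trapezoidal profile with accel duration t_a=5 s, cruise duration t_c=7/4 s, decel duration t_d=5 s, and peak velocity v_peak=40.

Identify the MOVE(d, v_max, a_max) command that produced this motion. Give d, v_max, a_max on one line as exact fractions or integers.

a_max = 40/5 = 8
d_a = ½·40·5 = 100; d_c = 40·7/4 = 70
d = 2·100 + 70 = 270
t_c = 7/4 > 0 ⇒ limit active, v_max = 40

d=270 v_max=40 a_max=8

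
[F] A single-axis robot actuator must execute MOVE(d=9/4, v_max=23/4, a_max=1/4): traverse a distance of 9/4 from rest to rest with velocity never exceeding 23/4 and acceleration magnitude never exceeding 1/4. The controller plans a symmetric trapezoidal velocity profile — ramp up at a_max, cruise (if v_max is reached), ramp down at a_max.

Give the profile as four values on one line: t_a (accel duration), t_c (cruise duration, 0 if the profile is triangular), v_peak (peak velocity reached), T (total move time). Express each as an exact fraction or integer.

vₘ²/aₘ = (23/4)²/(1/4) = 529/4
9/4 < 529/4 → triangular
v_peak = √(9/4·1/4) = √(9/16) = 3/4
t_a = (3/4)/(1/4) = 3; t_c = 0
T = 2·3 = 6

t_a=3 t_c=0 v_peak=3/4 T=6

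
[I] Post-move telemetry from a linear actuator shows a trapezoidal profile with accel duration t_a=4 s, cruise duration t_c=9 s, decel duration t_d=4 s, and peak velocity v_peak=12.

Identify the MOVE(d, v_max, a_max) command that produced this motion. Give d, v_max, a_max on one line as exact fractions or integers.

a_max = 12/4 = 3
d_a = ½·12·4 = 24; d_c = 12·9 = 108
d = 2·24 + 108 = 156
t_c = 9 > 0 ⇒ limit active, v_max = 12

d=156 v_max=12 a_max=3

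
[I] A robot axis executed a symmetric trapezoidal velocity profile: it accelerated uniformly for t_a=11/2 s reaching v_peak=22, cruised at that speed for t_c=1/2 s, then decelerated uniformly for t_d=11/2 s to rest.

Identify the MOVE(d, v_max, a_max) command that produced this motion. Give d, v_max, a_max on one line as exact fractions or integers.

a_max = 22/(11/2) = 4
d_a = ½·22·11/2 = 121/2; d_c = 22·1/2 = 11
d = 2·121/2 + 11 = 132
t_c = 1/2 > 0 → v_max = v_peak = 22

d=132 v_max=22 a_max=4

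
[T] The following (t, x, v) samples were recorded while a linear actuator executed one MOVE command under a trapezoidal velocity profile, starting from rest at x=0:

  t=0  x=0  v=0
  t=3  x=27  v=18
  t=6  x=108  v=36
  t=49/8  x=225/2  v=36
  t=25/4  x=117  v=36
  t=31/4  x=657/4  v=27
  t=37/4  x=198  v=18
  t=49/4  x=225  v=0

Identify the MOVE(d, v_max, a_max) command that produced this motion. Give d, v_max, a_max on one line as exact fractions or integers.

final state: t=49/4, x=225, v=0 → d = 225
a_max = (18−0)/(3−0) = 6
max v = 36 over t∈[6,25/4] → v_max = 36
check: 36·(6+1/4) = 225 ✓

d=225 v_max=36 a_max=6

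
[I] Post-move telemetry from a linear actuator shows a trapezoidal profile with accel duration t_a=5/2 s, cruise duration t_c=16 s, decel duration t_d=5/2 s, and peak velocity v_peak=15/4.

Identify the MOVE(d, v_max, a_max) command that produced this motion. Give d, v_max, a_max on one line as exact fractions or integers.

a_max = (15/4)/(5/2) = 3/2
d_a = ½·15/4·5/2 = 75/16; d_c = 15/4·16 = 60
d = 2·75/16 + 60 = 555/8
t_c = 16 > 0 so v_max = 15/4

d=555/8 v_max=15/4 a_max=3/2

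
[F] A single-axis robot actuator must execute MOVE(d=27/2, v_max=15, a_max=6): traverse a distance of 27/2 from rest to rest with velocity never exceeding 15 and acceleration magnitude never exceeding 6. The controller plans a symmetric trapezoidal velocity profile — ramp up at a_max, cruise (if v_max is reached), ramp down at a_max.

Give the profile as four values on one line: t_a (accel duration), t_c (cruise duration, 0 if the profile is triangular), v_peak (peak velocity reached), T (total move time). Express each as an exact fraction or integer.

(v_max)²/a_max = 15²/6 = 75/2
27/2 < 75/2 ⇒ no cruise
v_peak = √(27/2·6) = √81 = 9
t_a = 9/6 = 3/2; t_c = 0
T = 2·3/2 = 3

t_a=3/2 t_c=0 v_peak=9 T=3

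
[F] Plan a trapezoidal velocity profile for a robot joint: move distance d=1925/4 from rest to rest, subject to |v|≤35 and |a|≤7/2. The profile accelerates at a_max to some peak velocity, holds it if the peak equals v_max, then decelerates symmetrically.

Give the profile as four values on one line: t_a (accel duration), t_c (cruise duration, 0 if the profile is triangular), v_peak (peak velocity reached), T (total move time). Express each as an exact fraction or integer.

v_max²/a_max = 35²/(7/2) = 350
1925/4 ≥ 350 so v_max reached
t_a = 35/(7/2) = 10; v_peak = 35
d_cruise = 1925/4 − 350 = 525/4; t_c = (525/4)/35 = 15/4
T = 2·10 + 15/4 = 95/4

t_a=10 t_c=15/4 v_peak=35 T=95/4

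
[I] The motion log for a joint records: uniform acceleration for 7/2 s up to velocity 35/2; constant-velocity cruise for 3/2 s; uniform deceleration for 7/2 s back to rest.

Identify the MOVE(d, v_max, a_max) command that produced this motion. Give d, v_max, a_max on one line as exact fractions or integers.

a_max = (35/2)/(7/2) = 5
d_a = ½·35/2·7/2 = 245/8; d_c = 35/2·3/2 = 105/4
d = 2·245/8 + 105/4 = 175/2
t_c = 3/2 > 0 so v_max = 35/2

d=175/2 v_max=35/2 a_max=5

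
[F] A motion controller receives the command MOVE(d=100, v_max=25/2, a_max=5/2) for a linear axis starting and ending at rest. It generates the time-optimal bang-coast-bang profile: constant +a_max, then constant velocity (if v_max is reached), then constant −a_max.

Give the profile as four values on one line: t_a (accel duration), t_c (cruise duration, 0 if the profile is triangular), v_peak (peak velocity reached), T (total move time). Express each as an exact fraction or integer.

v_max²/a_max = (25/2)²/(5/2) = 125/2
100 ≥ 125/2 → trapezoidal
t_a = (25/2)/(5/2) = 5; v_peak = 25/2
d_cruise = 100 − 125/2 = 75/2; t_c = (75/2)/(25/2) = 3
T = 2·5 + 3 = 13

t_a=5 t_c=3 v_peak=25/2 T=13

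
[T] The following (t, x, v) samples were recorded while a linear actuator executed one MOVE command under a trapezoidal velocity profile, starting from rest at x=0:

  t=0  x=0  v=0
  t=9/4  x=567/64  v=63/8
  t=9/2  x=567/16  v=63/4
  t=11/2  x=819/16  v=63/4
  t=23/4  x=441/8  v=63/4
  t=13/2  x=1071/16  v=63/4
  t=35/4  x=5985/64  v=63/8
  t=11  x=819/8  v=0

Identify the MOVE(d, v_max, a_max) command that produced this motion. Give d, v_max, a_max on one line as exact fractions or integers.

final state: t=11, x=819/8, v=0 → d = 819/8
a_max = (63/8−0)/(9/4−0) = 7/2
max v = 63/4 over t∈[9/2,13/2] → v_max = 63/4
check: 63/4·(9/2+2) = 819/8 ✓

d=819/8 v_max=63/4 a_max=7/2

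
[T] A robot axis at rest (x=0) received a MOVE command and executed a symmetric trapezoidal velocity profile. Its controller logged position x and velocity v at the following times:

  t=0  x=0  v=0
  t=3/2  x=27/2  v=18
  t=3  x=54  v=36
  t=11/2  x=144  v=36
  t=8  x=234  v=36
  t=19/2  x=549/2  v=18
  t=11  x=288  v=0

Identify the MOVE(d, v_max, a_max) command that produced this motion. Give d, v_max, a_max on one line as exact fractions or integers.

final state: t=11, x=288, v=0 → d = 288
a_max = (18−0)/(3/2−0) = 12
max v = 36 over t∈[3,8] → v_max = 36
check: 36·(3+5) = 288 ✓

d=288 v_max=36 a_max=12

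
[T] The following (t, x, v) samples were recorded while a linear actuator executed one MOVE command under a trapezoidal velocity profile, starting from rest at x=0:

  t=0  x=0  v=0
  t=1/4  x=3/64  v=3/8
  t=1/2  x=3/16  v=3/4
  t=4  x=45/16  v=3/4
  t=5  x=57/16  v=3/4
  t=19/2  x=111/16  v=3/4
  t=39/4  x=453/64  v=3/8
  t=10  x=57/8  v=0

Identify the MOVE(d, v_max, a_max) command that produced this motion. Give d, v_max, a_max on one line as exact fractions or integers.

d=57/8 v_max=3/4 a_max=3/2

final state: t=10, x=57/8, v=0 → d = 57/8
a_max = (3/8−0)/(1/4−0) = 3/2
max v = 3/4 over t∈[1/2,19/2] → v_max = 3/4
check: 3/4·(1/2+9) = 57/8 ✓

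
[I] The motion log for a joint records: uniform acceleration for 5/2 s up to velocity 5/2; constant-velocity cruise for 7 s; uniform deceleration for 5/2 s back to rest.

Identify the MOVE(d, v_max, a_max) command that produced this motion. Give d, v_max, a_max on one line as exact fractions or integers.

a_max = (5/2)/(5/2) = 1
d_a = ½·5/2·5/2 = 25/8; d_c = 5/2·7 = 35/2
d = 2·25/8 + 35/2 = 95/4
t_c = 7 > 0 → v_max = v_peak = 5/2

d=95/4 v_max=5/2 a_max=1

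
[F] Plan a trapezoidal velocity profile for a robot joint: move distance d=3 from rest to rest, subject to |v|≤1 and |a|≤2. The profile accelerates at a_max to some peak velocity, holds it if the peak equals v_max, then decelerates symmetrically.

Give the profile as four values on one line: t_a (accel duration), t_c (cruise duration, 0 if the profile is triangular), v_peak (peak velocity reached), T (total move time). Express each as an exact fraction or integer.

v_max²/a_max = 1²/2 = 1/2
3 ≥ 1/2 so v_max reached
t_a = 1/2; v_peak = 1
d_cruise = 3 − 1/2 = 5/2; t_c = (5/2)/1 = 5/2
T = 2·1/2 + 5/2 = 7/2

t_a=1/2 t_c=5/2 v_peak=1 T=7/2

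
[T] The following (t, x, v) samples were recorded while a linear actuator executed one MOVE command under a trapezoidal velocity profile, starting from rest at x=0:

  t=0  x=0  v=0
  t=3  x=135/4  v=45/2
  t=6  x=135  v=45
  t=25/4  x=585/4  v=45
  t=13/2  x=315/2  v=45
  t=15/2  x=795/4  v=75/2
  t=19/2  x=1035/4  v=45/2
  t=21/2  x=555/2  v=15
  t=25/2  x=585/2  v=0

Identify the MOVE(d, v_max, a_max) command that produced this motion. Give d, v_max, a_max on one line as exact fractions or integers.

final state: t=25/2, x=585/2, v=0 → d = 585/2
a_max = (45/2−0)/(3−0) = 15/2
max v = 45 over t∈[6,13/2] → v_max = 45
check: 45·(6+1/2) = 585/2 ✓

d=585/2 v_max=45 a_max=15/2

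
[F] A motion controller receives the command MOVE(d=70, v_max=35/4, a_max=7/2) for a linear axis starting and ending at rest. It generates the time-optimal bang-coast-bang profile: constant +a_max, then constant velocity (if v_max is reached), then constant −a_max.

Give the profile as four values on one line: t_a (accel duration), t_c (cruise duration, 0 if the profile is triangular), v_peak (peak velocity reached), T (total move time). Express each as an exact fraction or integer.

t_a=5/2 t_c=11/2 v_peak=35/4 T=21/2

vₘ²/aₘ = (35/4)²/(7/2) = 175/8
70 ≥ 175/8 → trapezoidal
t_a = (35/4)/(7/2) = 5/2; v_peak = 35/4
d_cruise = 70 − 175/8 = 385/8; t_c = (385/8)/(35/4) = 11/2
T = 2·5/2 + 11/2 = 21/2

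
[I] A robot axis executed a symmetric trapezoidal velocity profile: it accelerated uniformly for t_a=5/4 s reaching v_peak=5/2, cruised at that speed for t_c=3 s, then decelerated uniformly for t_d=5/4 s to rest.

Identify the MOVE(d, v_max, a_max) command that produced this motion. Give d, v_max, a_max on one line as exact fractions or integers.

d=85/8 v_max=5/2 a_max=2

a_max = (5/2)/(5/4) = 2
d_a = ½·5/2·5/4 = 25/16; d_c = 5/2·3 = 15/2
d = 2·25/16 + 15/2 = 85/8
t_c = 3 > 0 ⇒ limit active, v_max = 5/2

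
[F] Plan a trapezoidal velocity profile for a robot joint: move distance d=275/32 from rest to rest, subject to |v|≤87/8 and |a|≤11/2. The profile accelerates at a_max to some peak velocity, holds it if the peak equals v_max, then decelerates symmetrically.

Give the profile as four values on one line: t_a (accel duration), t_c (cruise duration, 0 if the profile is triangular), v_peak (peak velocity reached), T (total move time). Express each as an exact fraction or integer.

v_max²/a_max = (87/8)²/(11/2) = 7569/352
275/32 < 7569/352 ⇒ no cruise
v_peak = √(275/32·11/2) = √(3025/64) = 55/8
t_a = (55/8)/(11/2) = 5/4; t_c = 0
T = 2·5/4 = 5/2

t_a=5/4 t_c=0 v_peak=55/8 T=5/2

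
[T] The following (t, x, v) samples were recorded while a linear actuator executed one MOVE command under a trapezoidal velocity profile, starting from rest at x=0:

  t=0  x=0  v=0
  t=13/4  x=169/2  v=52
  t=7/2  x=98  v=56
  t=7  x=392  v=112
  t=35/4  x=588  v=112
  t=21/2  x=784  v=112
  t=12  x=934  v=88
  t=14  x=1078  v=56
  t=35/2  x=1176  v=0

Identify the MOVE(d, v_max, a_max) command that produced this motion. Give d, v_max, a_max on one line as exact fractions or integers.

final state: t=35/2, x=1176, v=0 → d = 1176
a_max = (52−0)/(13/4−0) = 16
max v = 112 over t∈[7,21/2] → v_max = 112
check: 112·(7+7/2) = 1176 ✓

d=1176 v_max=112 a_max=16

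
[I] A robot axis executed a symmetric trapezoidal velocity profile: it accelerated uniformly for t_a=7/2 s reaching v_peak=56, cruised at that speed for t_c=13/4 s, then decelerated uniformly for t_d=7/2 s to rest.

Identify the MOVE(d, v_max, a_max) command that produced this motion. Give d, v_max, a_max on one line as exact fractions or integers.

a_max = 56/(7/2) = 16
d_a = ½·56·7/2 = 98; d_c = 56·13/4 = 182
d = 2·98 + 182 = 378
t_c = 13/4 > 0 ⇒ limit active, v_max = 56

d=378 v_max=56 a_max=16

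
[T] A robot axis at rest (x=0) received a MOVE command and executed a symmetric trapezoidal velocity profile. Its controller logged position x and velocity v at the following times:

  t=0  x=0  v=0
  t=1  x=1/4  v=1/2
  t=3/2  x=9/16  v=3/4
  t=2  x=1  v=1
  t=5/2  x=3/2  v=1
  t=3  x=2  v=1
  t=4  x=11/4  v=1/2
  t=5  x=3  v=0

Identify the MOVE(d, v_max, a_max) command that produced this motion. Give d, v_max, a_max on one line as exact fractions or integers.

final state: t=5, x=3, v=0 → d = 3
a_max = (1/2−0)/(1−0) = 1/2
max v = 1 over t∈[2,3] → v_max = 1
check: 1·(2+1) = 3 ✓

d=3 v_max=1 a_max=1/2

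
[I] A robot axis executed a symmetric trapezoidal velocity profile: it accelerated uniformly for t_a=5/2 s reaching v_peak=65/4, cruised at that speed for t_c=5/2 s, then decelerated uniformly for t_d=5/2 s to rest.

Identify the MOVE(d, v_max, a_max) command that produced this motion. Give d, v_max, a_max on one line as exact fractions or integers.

a_max = (65/4)/(5/2) = 13/2
d_a = ½·65/4·5/2 = 325/16; d_c = 65/4·5/2 = 325/8
d = 2·325/16 + 325/8 = 325/4
t_c = 5/2 > 0 so v_max = 65/4

d=325/4 v_max=65/4 a_max=13/2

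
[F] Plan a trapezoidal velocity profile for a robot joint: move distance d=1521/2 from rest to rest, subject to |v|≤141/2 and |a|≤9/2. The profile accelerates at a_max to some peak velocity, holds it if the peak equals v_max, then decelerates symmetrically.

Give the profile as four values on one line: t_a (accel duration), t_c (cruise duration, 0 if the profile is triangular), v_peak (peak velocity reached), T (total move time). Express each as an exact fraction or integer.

vₘ²/aₘ = (141/2)²/(9/2) = 2209/2
1521/2 < 2209/2 so t_c = 0
v_peak = √(1521/2·9/2) = √(13689/4) = 117/2
t_a = (117/2)/(9/2) = 13; t_c = 0
T = 2·13 = 26

t_a=13 t_c=0 v_peak=117/2 T=26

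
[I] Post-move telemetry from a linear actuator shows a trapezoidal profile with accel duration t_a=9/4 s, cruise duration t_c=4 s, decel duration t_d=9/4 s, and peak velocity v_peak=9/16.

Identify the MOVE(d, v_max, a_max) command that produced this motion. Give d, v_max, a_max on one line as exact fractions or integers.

d=225/64 v_max=9/16 a_max=1/4

a_max = (9/16)/(9/4) = 1/4
d_a = ½·9/16·9/4 = 81/128; d_c = 9/16·4 = 9/4
d = 2·81/128 + 9/4 = 225/64
t_c = 4 > 0 so v_max = 9/16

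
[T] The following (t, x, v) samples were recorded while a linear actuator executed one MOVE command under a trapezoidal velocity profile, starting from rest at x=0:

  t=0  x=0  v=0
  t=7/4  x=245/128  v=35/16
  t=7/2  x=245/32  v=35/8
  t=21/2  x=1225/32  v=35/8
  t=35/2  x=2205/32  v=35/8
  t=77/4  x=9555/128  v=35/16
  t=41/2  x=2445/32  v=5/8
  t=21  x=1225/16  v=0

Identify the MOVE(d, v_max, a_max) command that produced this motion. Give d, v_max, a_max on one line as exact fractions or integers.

final state: t=21, x=1225/16, v=0 → d = 1225/16
a_max = (35/16−0)/(7/4−0) = 5/4
max v = 35/8 over t∈[7/2,35/2] → v_max = 35/8
check: 35/8·(7/2+14) = 1225/16 ✓

d=1225/16 v_max=35/8 a_max=5/4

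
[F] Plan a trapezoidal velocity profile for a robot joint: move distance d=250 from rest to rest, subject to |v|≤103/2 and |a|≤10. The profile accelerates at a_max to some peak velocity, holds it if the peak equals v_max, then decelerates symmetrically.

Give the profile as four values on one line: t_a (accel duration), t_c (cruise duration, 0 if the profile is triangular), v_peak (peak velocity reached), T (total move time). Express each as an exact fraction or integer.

t_a=5 t_c=0 v_peak=50 T=10

(v_max)²/a_max = (103/2)²/10 = 10609/40
250 < 10609/40 so t_c = 0
v_peak = √(250·10) = √2500 = 50
t_a = 50/10 = 5; t_c = 0
T = 2·5 = 10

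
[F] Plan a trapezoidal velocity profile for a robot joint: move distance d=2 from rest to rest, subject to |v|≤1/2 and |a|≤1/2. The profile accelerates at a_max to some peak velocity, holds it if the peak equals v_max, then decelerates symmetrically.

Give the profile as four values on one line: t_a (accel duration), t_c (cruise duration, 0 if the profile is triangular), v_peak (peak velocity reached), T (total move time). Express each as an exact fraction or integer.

t_a=1 t_c=3 v_peak=1/2 T=5

v_max²/a_max = (1/2)²/(1/2) = 1/2
2 ≥ 1/2 ⇒ cruise phase
t_a = (1/2)/(1/2) = 1; v_peak = 1/2
d_cruise = 2 − 1/2 = 3/2; t_c = (3/2)/(1/2) = 3
T = 2·1 + 3 = 5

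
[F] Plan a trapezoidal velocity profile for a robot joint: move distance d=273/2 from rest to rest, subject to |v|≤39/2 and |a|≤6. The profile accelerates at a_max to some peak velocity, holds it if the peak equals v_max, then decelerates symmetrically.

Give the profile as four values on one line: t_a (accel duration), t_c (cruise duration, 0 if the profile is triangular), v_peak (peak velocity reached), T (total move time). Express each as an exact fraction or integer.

v_max²/a_max = (39/2)²/6 = 507/8
273/2 ≥ 507/8 ⇒ cruise phase
t_a = (39/2)/6 = 13/4; v_peak = 39/2
d_cruise = 273/2 − 507/8 = 585/8; t_c = (585/8)/(39/2) = 15/4
T = 2·13/4 + 15/4 = 41/4

t_a=13/4 t_c=15/4 v_peak=39/2 T=41/4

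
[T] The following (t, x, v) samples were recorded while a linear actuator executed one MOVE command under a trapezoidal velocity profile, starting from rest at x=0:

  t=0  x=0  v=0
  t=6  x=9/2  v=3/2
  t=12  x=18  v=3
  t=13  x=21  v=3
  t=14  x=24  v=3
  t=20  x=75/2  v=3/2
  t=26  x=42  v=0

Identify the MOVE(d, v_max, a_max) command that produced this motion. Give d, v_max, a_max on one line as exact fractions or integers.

final state: t=26, x=42, v=0 → d = 42
a_max = (3/2−0)/(6−0) = 1/4
max v = 3 over t∈[12,14] → v_max = 3
check: 3·(12+2) = 42 ✓

d=42 v_max=3 a_max=1/4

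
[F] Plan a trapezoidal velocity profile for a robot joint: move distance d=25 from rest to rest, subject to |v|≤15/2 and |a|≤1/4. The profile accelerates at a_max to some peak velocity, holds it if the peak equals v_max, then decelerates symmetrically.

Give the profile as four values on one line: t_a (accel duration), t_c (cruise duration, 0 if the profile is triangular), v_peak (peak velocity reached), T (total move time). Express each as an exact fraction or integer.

vₘ²/aₘ = (15/2)²/(1/4) = 225
25 < 225 ⇒ no cruise
v_peak = √(25·1/4) = √(25/4) = 5/2
t_a = (5/2)/(1/4) = 10; t_c = 0
T = 2·10 = 20

t_a=10 t_c=0 v_peak=5/2 T=20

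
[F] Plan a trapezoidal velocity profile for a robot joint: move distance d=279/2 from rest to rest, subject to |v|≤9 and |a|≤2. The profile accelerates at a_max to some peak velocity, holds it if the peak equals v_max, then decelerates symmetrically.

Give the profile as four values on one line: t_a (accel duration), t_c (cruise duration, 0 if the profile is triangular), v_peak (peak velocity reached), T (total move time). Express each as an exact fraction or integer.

t_a=9/2 t_c=11 v_peak=9 T=20

vₘ²/aₘ = 9²/2 = 81/2
279/2 ≥ 81/2 ⇒ cruise phase
t_a = 9/2; v_peak = 9
d_cruise = 279/2 − 81/2 = 99; t_c = 99/9 = 11
T = 2·9/2 + 11 = 20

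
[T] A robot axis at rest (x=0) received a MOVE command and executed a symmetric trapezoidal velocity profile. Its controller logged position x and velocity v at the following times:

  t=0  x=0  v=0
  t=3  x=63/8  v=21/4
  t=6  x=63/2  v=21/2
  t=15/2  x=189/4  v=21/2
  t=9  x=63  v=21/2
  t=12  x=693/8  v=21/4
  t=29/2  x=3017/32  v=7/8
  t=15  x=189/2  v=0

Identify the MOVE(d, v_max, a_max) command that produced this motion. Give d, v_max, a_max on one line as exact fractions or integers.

d=189/2 v_max=21/2 a_max=7/4

final state: t=15, x=189/2, v=0 → d = 189/2
a_max = (21/4−0)/(3−0) = 7/4
max v = 21/2 over t∈[6,9] → v_max = 21/2
check: 21/2·(6+3) = 189/2 ✓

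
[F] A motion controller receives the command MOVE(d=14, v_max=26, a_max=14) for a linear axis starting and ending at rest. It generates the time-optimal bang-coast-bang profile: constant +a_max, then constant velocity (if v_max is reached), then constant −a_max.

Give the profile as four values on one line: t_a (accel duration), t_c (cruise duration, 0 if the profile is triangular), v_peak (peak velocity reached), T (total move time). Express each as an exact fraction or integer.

vₘ²/aₘ = 26²/14 = 338/7
14 < 338/7 → triangular
v_peak = √(14·14) = √196 = 14
t_a = 14/14 = 1; t_c = 0
T = 2·1 = 2

t_a=1 t_c=0 v_peak=14 T=2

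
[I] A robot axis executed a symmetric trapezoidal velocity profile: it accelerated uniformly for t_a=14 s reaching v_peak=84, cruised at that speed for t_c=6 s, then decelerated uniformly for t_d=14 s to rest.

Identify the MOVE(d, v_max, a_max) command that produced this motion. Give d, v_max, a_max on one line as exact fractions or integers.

d=1680 v_max=84 a_max=6

a_max = 84/14 = 6
d_a = ½·84·14 = 588; d_c = 84·6 = 504
d = 2·588 + 504 = 1680
t_c = 6 > 0 ⇒ limit active, v_max = 84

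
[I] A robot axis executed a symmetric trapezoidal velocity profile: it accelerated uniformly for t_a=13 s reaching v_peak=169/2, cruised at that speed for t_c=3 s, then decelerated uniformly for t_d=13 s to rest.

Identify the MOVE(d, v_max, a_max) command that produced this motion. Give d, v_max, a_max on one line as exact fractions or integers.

a_max = (169/2)/13 = 13/2
d_a = ½·169/2·13 = 2197/4; d_c = 169/2·3 = 507/2
d = 2·2197/4 + 507/2 = 1352
t_c = 3 > 0 ⇒ limit active, v_max = 169/2

d=1352 v_max=169/2 a_max=13/2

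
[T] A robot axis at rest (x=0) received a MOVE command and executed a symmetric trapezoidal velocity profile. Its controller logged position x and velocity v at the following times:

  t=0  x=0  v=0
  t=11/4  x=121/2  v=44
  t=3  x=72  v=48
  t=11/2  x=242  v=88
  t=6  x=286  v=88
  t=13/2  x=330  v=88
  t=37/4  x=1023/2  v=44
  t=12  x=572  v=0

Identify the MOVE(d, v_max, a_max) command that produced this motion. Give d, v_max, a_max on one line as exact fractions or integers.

final state: t=12, x=572, v=0 → d = 572
a_max = (44−0)/(11/4−0) = 16
max v = 88 over t∈[11/2,13/2] → v_max = 88
check: 88·(11/2+1) = 572 ✓

d=572 v_max=88 a_max=16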